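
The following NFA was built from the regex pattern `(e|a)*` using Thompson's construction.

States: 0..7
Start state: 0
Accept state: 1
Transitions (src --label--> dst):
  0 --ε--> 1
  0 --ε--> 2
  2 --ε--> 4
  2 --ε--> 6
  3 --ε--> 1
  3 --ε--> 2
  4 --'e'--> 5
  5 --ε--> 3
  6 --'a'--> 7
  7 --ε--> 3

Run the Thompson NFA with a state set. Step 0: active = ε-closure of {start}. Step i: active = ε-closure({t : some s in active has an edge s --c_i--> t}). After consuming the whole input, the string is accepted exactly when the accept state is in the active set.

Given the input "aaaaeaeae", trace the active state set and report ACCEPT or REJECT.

Answer: ACCEPT

Derivation:
S₀ = ε-closure({0}) = {0,1,2,4,6}
'a' @ 1: {1,2,3,4,6,7}  (accept∈set)
'a' @ 2: {1,2,3,4,6,7}  (accept∈set)
'a' @ 3: {1,2,3,4,6,7}  (accept∈set)
'a' @ 4: {1,2,3,4,6,7}  (accept∈set)
'e' @ 5: {1,2,3,4,5,6}  (accept∈set)
'a' @ 6: {1,2,3,4,6,7}  (accept∈set)
'e' @ 7: {1,2,3,4,5,6}  (accept∈set)
'a' @ 8: {1,2,3,4,6,7}  (accept∈set)
'e' @ 9: {1,2,3,4,5,6}  (accept∈set)
final: {1,2,3,4,5,6}; accept 1 in set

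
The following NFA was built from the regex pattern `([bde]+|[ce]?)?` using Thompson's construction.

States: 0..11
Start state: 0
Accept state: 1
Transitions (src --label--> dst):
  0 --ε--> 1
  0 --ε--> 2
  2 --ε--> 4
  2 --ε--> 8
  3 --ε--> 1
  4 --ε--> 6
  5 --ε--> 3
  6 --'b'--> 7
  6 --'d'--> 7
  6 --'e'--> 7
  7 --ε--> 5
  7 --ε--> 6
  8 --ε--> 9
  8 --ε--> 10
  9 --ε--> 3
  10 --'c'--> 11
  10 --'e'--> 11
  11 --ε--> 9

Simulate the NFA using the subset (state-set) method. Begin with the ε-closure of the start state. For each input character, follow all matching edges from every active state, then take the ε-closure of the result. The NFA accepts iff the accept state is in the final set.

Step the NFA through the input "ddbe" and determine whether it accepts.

S₀ = ε-closure({0}) = {0,1,2,3,4,6,8,9,10}
'd' @ 1: {1,3,5,6,7}  (accept∈set)
'd' @ 2: {1,3,5,6,7}  (accept∈set)
'b' @ 3: {1,3,5,6,7}  (accept∈set)
'e' @ 4: {1,3,5,6,7}  (accept∈set)
end set {1,3,5,6,7} — state 1 in

Answer: ACCEPT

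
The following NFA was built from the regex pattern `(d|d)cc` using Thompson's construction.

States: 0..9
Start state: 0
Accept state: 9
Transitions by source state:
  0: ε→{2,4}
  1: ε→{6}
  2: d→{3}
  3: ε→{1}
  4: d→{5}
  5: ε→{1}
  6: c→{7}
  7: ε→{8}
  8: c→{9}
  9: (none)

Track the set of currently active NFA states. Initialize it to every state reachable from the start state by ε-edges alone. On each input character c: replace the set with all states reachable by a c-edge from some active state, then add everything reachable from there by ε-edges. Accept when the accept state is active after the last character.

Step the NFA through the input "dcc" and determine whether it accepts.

Answer: ACCEPT

Steps:
S₀ = ε-closure({0}) = {0,2,4}
'd' @ 1: {1,3,5,6}
'c' @ 2: {7,8}
'c' @ 3: {9}  (accept∈set)
after full input: {9}  (accept=9 in)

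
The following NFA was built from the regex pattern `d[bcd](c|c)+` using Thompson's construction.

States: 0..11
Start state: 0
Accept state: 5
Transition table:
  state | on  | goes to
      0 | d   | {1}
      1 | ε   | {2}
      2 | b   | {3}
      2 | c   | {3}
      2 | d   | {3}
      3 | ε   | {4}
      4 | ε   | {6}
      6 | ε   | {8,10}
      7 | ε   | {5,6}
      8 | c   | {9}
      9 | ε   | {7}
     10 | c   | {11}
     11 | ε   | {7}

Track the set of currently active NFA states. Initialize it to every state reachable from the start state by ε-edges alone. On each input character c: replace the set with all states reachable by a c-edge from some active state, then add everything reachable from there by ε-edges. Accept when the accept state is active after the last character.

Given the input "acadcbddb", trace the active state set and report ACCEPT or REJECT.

Answer: REJECT

Derivation:
initial (ε-close {0}): {0}
'a' @ 1: {}  — state set empty
rest 'cadcbddb' ignored (set empty)
final: {}; accept 5 not in set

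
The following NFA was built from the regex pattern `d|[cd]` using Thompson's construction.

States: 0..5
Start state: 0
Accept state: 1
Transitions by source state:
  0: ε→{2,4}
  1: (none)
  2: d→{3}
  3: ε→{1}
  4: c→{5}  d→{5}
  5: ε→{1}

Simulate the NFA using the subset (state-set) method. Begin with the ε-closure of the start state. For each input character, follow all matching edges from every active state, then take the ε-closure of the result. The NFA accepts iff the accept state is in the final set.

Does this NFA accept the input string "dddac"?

start: ε-closure({0}) = {0,2,4}
'd' @ 1: {1,3,5}  [accepting]
'd' @ 2: {}  — state set empty
rest 'dac' ignored (set empty)
final: {}; accept 1 not in set

Answer: REJECT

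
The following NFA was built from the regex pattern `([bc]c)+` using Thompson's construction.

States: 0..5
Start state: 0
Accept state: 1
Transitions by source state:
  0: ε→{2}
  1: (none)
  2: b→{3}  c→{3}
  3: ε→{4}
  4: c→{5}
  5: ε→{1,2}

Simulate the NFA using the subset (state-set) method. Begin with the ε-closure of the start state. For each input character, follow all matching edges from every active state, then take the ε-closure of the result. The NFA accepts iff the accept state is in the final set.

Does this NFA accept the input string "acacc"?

Answer: REJECT

Steps:
initial (ε-close {0}): {0,2}
'a' @ 1: {}  — dead — no transitions
rest 'cacc' ignored (set empty)
after full input: {}  (accept=1 not in)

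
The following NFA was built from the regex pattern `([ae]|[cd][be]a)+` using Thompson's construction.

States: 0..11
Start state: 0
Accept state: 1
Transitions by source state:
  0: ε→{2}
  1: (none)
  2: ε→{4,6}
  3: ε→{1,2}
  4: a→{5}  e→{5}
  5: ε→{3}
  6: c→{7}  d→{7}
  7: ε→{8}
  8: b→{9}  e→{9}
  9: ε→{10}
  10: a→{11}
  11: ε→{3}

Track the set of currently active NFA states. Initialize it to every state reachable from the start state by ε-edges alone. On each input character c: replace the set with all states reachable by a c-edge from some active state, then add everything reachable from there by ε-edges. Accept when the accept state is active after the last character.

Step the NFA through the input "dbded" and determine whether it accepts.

initial (ε-close {0}): {0,2,4,6}
'd' @ 1: {7,8}
'b' @ 2: {9,10}
'd' @ 3: {}  — dead — no transitions
rest 'ed' ignored (set empty)
final: {}; accept 1 not in set

Answer: REJECT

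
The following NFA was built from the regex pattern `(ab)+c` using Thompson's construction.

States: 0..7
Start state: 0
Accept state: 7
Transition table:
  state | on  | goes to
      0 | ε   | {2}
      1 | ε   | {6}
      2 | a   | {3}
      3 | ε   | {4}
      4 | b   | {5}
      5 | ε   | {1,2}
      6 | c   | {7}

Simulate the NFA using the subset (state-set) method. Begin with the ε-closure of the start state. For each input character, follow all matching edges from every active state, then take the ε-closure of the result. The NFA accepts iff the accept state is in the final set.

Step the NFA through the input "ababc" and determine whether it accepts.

Answer: ACCEPT

Trace:
S₀ = ε-closure({0}) = {0,2}
'a' @ 1: {3,4}
'b' @ 2: {1,2,5,6}
'a' @ 3: {3,4}
'b' @ 4: {1,2,5,6}
'c' @ 5: {7}  (accept∈set)
final: {7}; accept 7 in set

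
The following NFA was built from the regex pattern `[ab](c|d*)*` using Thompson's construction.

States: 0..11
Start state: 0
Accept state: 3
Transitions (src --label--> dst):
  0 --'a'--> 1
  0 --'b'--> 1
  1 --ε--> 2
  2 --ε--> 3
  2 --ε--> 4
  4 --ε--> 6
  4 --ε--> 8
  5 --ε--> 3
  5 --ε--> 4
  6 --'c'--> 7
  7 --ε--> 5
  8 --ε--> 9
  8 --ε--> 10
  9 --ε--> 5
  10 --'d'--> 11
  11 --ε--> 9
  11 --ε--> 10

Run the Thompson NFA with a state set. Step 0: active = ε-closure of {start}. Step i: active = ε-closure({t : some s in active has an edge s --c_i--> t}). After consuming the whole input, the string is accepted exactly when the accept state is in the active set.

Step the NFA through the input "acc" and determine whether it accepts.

Answer: ACCEPT

Derivation:
start: ε-closure({0}) = {0}
'a' @ 1: {1,2,3,4,5,6,8,9,10}  [accepting]
'c' @ 2: {3,4,5,6,7,8,9,10}  [accepting]
'c' @ 3: {3,4,5,6,7,8,9,10}  [accepting]
final: {3,4,5,6,7,8,9,10}; accept 3 in set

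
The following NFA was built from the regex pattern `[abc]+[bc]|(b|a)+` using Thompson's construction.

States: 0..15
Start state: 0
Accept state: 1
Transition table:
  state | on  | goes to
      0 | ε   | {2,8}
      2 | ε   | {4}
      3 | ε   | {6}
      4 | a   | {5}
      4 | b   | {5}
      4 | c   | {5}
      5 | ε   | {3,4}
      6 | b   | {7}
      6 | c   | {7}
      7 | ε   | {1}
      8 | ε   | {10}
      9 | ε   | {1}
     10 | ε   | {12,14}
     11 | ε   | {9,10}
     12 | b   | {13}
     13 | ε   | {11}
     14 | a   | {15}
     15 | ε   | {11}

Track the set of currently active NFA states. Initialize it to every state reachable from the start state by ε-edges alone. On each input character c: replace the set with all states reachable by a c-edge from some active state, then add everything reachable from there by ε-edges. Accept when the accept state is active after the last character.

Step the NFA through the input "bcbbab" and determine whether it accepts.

initial (ε-close {0}): {0,2,4,8,10,12,14}
'b' @ 1: {1,3,4,5,6,9,10,11,12,13,14}  (accept∈set)
'c' @ 2: {1,3,4,5,6,7}  (accept∈set)
'b' @ 3: {1,3,4,5,6,7}  (accept∈set)
'b' @ 4: {1,3,4,5,6,7}  (accept∈set)
'a' @ 5: {3,4,5,6}
'b' @ 6: {1,3,4,5,6,7}  (accept∈set)
after full input: {1,3,4,5,6,7}  (accept=1 in)

Answer: ACCEPT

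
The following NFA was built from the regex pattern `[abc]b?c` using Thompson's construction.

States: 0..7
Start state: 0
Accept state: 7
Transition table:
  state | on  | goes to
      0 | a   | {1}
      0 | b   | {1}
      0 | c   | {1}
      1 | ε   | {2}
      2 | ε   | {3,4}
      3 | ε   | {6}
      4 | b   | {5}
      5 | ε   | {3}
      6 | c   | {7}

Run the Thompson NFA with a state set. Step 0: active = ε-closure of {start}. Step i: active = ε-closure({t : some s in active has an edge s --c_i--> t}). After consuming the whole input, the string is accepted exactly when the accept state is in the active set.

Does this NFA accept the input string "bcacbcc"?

Answer: REJECT

Trace:
S₀ = ε-closure({0}) = {0}
'b' @ 1: {1,2,3,4,6}
'c' @ 2: {7}  (accept∈set)
'a' @ 3: {}  — no active states
rest 'cbcc' ignored (set empty)
end set {} — state 7 not in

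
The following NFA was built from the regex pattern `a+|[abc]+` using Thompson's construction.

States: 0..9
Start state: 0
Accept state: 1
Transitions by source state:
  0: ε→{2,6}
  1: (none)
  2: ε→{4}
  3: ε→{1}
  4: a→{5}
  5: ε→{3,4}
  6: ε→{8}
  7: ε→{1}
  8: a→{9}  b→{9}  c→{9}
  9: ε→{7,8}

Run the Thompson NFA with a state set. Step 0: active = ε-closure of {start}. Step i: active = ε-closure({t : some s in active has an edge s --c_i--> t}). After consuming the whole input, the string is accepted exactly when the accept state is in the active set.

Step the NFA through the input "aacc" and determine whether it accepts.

initial (ε-close {0}): {0,2,4,6,8}
'a' @ 1: {1,3,4,5,7,8,9}  ✓accept
'a' @ 2: {1,3,4,5,7,8,9}  ✓accept
'c' @ 3: {1,7,8,9}  ✓accept
'c' @ 4: {1,7,8,9}  ✓accept
end set {1,7,8,9} — state 1 in

Answer: ACCEPT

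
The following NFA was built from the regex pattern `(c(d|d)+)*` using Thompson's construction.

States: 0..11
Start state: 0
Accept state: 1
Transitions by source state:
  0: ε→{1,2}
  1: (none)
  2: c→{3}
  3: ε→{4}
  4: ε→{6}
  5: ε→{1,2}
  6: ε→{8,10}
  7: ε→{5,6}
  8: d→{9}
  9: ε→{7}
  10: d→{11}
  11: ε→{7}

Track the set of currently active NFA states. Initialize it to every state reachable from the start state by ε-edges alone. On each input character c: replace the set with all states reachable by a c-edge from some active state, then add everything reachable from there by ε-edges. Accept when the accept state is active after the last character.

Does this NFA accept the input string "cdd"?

Answer: ACCEPT

Trace:
S₀ = ε-closure({0}) = {0,1,2}
'c' @ 1: {3,4,6,8,10}
'd' @ 2: {1,2,5,6,7,8,9,10,11}  ✓accept
'd' @ 3: {1,2,5,6,7,8,9,10,11}  ✓accept
end set {1,2,5,6,7,8,9,10,11} — state 1 in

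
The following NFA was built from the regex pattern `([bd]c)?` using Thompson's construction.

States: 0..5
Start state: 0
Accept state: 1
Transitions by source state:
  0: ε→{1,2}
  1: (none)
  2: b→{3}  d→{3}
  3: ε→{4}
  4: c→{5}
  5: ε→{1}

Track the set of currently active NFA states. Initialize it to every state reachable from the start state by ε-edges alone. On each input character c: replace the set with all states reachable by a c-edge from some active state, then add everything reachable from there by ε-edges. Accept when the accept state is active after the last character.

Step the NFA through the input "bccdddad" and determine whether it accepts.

initial (ε-close {0}): {0,1,2}
'b' @ 1: {3,4}
'c' @ 2: {1,5}  ✓accept
'c' @ 3: {}  — no active states
rest 'dddad' ignored (set empty)
after full input: {}  (accept=1 not in)

Answer: REJECT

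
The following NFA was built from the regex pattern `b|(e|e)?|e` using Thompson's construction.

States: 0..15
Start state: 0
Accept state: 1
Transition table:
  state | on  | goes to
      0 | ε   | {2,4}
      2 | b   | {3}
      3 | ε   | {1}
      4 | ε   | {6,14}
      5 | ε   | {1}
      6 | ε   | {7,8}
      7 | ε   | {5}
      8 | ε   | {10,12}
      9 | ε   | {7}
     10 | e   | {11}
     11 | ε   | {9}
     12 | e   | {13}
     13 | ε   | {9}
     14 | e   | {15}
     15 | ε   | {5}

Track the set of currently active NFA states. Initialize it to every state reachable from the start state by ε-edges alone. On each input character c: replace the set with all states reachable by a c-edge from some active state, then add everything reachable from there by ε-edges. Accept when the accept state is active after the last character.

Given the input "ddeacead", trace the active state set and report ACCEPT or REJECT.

Answer: REJECT

Derivation:
S₀ = ε-closure({0}) = {0,1,2,4,5,6,7,8,10,12,14}
'd' @ 1: {}  — no active states
rest 'deacead' ignored (set empty)
end set {} — state 1 not in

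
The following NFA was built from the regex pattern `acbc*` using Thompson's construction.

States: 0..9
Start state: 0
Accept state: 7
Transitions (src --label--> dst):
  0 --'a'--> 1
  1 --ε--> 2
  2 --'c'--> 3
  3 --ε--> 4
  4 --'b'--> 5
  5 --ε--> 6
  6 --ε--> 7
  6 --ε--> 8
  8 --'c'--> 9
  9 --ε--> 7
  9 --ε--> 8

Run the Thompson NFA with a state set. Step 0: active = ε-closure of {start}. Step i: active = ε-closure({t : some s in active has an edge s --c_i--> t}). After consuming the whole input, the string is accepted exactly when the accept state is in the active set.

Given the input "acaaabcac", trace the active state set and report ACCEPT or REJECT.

S₀ = ε-closure({0}) = {0}
'a' @ 1: {1,2}
'c' @ 2: {3,4}
'a' @ 3: {}  — no active states
rest 'aabcac' ignored (set empty)
final: {}; accept 7 not in set

Answer: REJECT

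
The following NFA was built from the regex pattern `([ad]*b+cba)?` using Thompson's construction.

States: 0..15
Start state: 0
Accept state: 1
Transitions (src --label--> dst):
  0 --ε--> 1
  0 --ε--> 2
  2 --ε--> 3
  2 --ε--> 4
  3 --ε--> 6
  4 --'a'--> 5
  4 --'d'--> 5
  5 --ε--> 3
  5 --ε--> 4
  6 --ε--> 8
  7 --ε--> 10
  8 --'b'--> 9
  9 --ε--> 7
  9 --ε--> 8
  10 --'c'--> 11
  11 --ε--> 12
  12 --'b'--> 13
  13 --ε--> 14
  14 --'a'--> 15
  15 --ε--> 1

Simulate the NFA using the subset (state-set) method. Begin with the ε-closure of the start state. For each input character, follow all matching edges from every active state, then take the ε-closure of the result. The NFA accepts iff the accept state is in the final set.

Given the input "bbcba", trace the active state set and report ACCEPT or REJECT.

Answer: ACCEPT

Steps:
start: ε-closure({0}) = {0,1,2,3,4,6,8}
'b' @ 1: {7,8,9,10}
'b' @ 2: {7,8,9,10}
'c' @ 3: {11,12}
'b' @ 4: {13,14}
'a' @ 5: {1,15}  (accept∈set)
after full input: {1,15}  (accept=1 in)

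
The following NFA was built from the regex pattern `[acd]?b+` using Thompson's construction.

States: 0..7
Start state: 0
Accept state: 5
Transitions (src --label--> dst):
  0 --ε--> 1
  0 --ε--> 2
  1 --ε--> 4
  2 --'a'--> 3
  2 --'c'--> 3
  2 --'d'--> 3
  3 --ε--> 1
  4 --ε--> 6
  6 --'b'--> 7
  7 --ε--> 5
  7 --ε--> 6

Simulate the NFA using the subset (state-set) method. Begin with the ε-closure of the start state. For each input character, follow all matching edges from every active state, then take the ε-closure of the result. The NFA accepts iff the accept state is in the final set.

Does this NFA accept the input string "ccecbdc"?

initial (ε-close {0}): {0,1,2,4,6}
'c' @ 1: {1,3,4,6}
'c' @ 2: {}  — no active states
rest 'ecbdc' ignored (set empty)
after full input: {}  (accept=5 not in)

Answer: REJECT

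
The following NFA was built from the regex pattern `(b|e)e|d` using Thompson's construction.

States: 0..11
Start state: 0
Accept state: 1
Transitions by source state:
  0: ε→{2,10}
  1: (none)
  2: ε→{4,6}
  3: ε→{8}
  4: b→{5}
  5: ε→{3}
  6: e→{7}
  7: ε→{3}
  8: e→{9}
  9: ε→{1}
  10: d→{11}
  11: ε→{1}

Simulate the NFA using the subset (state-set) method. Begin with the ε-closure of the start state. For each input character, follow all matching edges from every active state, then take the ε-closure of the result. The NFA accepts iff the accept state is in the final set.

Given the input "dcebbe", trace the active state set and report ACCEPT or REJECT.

start: ε-closure({0}) = {0,2,4,6,10}
'd' @ 1: {1,11}  [accepting]
'c' @ 2: {}  — no active states
rest 'ebbe' ignored (set empty)
after full input: {}  (accept=1 not in)

Answer: REJECT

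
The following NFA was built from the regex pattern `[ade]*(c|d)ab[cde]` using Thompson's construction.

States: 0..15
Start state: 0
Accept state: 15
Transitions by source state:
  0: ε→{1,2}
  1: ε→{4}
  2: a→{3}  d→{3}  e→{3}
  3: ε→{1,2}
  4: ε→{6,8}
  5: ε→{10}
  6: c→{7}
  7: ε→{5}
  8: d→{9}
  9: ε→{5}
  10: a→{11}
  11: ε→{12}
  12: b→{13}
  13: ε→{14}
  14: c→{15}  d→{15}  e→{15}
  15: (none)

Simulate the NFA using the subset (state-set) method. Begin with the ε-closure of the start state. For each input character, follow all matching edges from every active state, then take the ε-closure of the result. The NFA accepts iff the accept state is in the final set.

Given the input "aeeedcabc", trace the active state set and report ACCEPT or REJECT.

Answer: ACCEPT

Derivation:
start: ε-closure({0}) = {0,1,2,4,6,8}
'a' @ 1: {1,2,3,4,6,8}
'e' @ 2: {1,2,3,4,6,8}
'e' @ 3: {1,2,3,4,6,8}
'e' @ 4: {1,2,3,4,6,8}
'd' @ 5: {1,2,3,4,5,6,8,9,10}
'c' @ 6: {5,7,10}
'a' @ 7: {11,12}
'b' @ 8: {13,14}
'c' @ 9: {15}  (accept∈set)
final: {15}; accept 15 in set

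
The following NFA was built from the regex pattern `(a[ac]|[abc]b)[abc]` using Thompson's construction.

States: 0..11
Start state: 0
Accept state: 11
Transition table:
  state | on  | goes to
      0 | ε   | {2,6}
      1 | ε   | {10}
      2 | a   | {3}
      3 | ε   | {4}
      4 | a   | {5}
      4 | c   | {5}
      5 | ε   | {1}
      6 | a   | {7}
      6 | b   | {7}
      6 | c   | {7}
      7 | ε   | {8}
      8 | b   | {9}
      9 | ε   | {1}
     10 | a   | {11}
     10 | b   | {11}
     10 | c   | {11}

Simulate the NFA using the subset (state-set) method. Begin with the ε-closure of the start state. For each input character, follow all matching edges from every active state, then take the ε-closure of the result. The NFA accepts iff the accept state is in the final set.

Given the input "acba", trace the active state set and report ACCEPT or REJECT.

initial (ε-close {0}): {0,2,6}
'a' @ 1: {3,4,7,8}
'c' @ 2: {1,5,10}
'b' @ 3: {11}  ✓accept
'a' @ 4: {}  — state set empty
end set {} — state 11 not in

Answer: REJECT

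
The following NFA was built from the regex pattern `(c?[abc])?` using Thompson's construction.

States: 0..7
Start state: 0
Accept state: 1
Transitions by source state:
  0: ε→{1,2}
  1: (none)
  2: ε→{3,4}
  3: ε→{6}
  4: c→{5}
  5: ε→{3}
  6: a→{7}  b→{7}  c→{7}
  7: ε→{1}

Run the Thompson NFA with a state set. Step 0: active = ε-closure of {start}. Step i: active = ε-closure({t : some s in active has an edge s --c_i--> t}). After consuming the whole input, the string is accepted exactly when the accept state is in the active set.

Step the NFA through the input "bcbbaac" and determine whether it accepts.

start: ε-closure({0}) = {0,1,2,3,4,6}
'b' @ 1: {1,7}  [accepting]
'c' @ 2: {}  — state set empty
rest 'bbaac' ignored (set empty)
final: {}; accept 1 not in set

Answer: REJECT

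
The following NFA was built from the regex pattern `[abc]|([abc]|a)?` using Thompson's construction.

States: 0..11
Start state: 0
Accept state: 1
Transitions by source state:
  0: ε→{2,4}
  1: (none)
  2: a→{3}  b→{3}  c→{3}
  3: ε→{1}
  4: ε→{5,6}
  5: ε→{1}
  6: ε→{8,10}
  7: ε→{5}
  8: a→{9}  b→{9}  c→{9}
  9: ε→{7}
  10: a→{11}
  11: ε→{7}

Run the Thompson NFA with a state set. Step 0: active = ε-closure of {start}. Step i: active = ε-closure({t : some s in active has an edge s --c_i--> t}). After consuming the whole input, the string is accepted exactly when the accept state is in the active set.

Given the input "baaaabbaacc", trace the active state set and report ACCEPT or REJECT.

Answer: REJECT

Derivation:
S₀ = ε-closure({0}) = {0,1,2,4,5,6,8,10}
'b' @ 1: {1,3,5,7,9}  ✓accept
'a' @ 2: {}  — no active states
rest 'aaabbaacc' ignored (set empty)
after full input: {}  (accept=1 not in)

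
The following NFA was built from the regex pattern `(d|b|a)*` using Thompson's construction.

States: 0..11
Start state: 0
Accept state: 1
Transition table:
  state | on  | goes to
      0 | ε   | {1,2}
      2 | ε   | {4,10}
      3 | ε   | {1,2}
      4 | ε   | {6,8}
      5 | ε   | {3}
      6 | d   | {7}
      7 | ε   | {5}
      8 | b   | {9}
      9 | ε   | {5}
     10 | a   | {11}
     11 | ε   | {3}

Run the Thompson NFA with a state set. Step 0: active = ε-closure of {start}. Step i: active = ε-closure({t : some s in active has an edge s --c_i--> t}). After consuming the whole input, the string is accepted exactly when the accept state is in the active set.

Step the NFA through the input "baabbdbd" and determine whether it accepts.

initial (ε-close {0}): {0,1,2,4,6,8,10}
'b' @ 1: {1,2,3,4,5,6,8,9,10}  [accepting]
'a' @ 2: {1,2,3,4,6,8,10,11}  [accepting]
'a' @ 3: {1,2,3,4,6,8,10,11}  [accepting]
'b' @ 4: {1,2,3,4,5,6,8,9,10}  [accepting]
'b' @ 5: {1,2,3,4,5,6,8,9,10}  [accepting]
'd' @ 6: {1,2,3,4,5,6,7,8,10}  [accepting]
'b' @ 7: {1,2,3,4,5,6,8,9,10}  [accepting]
'd' @ 8: {1,2,3,4,5,6,7,8,10}  [accepting]
after full input: {1,2,3,4,5,6,7,8,10}  (accept=1 in)

Answer: ACCEPT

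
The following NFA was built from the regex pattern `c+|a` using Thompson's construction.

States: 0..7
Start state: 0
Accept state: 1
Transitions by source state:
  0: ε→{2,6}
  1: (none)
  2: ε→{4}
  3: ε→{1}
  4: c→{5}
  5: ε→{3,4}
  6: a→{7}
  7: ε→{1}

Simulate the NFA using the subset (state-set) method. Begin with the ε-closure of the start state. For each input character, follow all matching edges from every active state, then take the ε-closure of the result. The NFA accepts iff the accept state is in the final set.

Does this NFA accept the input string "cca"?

start: ε-closure({0}) = {0,2,4,6}
'c' @ 1: {1,3,4,5}  ✓accept
'c' @ 2: {1,3,4,5}  ✓accept
'a' @ 3: {}  — no active states
after full input: {}  (accept=1 not in)

Answer: REJECT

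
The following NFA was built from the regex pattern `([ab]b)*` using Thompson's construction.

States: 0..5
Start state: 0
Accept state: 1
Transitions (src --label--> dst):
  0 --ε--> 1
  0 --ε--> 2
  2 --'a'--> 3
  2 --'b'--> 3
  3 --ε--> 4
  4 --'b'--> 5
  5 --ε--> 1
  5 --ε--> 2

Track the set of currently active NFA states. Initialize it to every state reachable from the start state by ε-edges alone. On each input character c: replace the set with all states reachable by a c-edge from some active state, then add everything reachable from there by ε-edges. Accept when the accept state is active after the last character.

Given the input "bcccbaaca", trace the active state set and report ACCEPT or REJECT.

Answer: REJECT

Trace:
initial (ε-close {0}): {0,1,2}
'b' @ 1: {3,4}
'c' @ 2: {}  — no active states
rest 'ccbaaca' ignored (set empty)
final: {}; accept 1 not in set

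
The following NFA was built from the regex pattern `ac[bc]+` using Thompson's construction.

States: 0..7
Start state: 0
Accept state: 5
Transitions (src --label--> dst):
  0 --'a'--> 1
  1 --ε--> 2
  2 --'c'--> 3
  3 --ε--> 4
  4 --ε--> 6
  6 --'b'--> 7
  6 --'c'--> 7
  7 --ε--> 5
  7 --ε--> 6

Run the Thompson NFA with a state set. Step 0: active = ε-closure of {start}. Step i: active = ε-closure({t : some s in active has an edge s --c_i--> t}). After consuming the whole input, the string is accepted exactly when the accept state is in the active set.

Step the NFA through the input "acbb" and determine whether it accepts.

Answer: ACCEPT

Derivation:
S₀ = ε-closure({0}) = {0}
'a' @ 1: {1,2}
'c' @ 2: {3,4,6}
'b' @ 3: {5,6,7}  (accept∈set)
'b' @ 4: {5,6,7}  (accept∈set)
after full input: {5,6,7}  (accept=5 in)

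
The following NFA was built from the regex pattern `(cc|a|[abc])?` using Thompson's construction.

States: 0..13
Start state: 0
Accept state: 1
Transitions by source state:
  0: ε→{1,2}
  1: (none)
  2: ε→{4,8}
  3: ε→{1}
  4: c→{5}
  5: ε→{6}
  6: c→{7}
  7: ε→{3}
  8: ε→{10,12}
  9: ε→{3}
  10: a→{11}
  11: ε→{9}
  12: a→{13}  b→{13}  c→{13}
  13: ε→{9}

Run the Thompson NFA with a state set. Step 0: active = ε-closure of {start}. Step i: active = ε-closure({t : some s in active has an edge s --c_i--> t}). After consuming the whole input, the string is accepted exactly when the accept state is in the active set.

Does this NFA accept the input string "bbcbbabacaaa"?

S₀ = ε-closure({0}) = {0,1,2,4,8,10,12}
'b' @ 1: {1,3,9,13}  [accepting]
'b' @ 2: {}  — state set empty
rest 'cbbabacaaa' ignored (set empty)
after full input: {}  (accept=1 not in)

Answer: REJECT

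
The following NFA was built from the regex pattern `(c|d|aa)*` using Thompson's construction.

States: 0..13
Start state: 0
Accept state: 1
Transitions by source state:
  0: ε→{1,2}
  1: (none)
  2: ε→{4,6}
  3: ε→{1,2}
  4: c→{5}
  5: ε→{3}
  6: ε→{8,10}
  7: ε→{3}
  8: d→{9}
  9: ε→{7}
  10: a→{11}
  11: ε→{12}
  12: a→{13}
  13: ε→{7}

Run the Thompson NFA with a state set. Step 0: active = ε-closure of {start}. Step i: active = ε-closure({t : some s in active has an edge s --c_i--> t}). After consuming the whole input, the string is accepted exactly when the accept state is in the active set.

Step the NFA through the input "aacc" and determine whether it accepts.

start: ε-closure({0}) = {0,1,2,4,6,8,10}
'a' @ 1: {11,12}
'a' @ 2: {1,2,3,4,6,7,8,10,13}  ✓accept
'c' @ 3: {1,2,3,4,5,6,8,10}  ✓accept
'c' @ 4: {1,2,3,4,5,6,8,10}  ✓accept
end set {1,2,3,4,5,6,8,10} — state 1 in

Answer: ACCEPT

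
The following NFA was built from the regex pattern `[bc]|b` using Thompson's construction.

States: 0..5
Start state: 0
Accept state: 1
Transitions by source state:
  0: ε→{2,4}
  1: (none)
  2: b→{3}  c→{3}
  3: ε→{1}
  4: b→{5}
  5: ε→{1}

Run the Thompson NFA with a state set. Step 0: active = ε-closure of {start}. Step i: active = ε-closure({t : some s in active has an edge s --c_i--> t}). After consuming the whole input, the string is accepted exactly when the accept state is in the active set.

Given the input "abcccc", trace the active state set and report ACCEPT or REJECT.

start: ε-closure({0}) = {0,2,4}
'a' @ 1: {}  — no active states
rest 'bcccc' ignored (set empty)
end set {} — state 1 not in

Answer: REJECT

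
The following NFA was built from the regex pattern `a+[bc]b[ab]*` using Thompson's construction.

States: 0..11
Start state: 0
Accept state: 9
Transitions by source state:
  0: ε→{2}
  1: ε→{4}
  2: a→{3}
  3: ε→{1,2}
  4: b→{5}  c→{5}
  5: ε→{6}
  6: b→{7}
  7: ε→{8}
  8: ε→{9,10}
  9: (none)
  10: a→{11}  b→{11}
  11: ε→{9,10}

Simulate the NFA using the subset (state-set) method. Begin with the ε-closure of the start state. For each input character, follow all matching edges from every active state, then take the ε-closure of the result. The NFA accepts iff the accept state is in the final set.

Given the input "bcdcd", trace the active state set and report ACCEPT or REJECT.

S₀ = ε-closure({0}) = {0,2}
'b' @ 1: {}  — no active states
rest 'cdcd' ignored (set empty)
final: {}; accept 9 not in set

Answer: REJECT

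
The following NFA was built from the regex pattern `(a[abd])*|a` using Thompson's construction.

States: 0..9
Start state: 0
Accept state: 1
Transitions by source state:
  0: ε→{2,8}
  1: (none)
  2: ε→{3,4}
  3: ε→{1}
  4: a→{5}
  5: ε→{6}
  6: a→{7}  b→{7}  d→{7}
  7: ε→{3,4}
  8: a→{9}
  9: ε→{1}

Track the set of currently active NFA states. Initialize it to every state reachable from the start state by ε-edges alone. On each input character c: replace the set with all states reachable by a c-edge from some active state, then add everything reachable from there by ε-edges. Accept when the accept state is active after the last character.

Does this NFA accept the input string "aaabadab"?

initial (ε-close {0}): {0,1,2,3,4,8}
'a' @ 1: {1,5,6,9}  ✓accept
'a' @ 2: {1,3,4,7}  ✓accept
'a' @ 3: {5,6}
'b' @ 4: {1,3,4,7}  ✓accept
'a' @ 5: {5,6}
'd' @ 6: {1,3,4,7}  ✓accept
'a' @ 7: {5,6}
'b' @ 8: {1,3,4,7}  ✓accept
end set {1,3,4,7} — state 1 in

Answer: ACCEPT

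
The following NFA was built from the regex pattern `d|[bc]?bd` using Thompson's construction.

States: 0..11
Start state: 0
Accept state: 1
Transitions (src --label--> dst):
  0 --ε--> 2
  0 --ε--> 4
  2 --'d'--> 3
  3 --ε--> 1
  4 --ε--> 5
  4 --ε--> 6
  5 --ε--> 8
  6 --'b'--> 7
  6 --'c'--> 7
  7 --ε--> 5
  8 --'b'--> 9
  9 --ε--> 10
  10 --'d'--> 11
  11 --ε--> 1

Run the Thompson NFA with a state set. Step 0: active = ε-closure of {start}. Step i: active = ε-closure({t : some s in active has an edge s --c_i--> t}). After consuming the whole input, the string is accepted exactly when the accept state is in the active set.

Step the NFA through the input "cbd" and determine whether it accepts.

initial (ε-close {0}): {0,2,4,5,6,8}
'c' @ 1: {5,7,8}
'b' @ 2: {9,10}
'd' @ 3: {1,11}  (accept∈set)
end set {1,11} — state 1 in

Answer: ACCEPT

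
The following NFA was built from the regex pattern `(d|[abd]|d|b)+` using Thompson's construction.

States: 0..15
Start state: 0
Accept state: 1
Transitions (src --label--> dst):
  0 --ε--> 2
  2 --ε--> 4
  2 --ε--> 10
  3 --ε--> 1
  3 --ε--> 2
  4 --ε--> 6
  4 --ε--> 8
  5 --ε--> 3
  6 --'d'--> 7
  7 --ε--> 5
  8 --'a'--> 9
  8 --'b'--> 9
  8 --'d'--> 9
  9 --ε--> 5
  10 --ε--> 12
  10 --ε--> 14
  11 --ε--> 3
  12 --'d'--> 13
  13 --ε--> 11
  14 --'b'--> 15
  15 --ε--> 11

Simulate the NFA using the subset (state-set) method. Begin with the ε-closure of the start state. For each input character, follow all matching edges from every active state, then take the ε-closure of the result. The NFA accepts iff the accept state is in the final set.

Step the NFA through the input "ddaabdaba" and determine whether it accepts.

Answer: ACCEPT

Derivation:
S₀ = ε-closure({0}) = {0,2,4,6,8,10,12,14}
'd' @ 1: {1,2,3,4,5,6,7,8,9,10,11,12,13,14}  (accept∈set)
'd' @ 2: {1,2,3,4,5,6,7,8,9,10,11,12,13,14}  (accept∈set)
'a' @ 3: {1,2,3,4,5,6,8,9,10,12,14}  (accept∈set)
'a' @ 4: {1,2,3,4,5,6,8,9,10,12,14}  (accept∈set)
'b' @ 5: {1,2,3,4,5,6,8,9,10,11,12,14,15}  (accept∈set)
'd' @ 6: {1,2,3,4,5,6,7,8,9,10,11,12,13,14}  (accept∈set)
'a' @ 7: {1,2,3,4,5,6,8,9,10,12,14}  (accept∈set)
'b' @ 8: {1,2,3,4,5,6,8,9,10,11,12,14,15}  (accept∈set)
'a' @ 9: {1,2,3,4,5,6,8,9,10,12,14}  (accept∈set)
final: {1,2,3,4,5,6,8,9,10,12,14}; accept 1 in set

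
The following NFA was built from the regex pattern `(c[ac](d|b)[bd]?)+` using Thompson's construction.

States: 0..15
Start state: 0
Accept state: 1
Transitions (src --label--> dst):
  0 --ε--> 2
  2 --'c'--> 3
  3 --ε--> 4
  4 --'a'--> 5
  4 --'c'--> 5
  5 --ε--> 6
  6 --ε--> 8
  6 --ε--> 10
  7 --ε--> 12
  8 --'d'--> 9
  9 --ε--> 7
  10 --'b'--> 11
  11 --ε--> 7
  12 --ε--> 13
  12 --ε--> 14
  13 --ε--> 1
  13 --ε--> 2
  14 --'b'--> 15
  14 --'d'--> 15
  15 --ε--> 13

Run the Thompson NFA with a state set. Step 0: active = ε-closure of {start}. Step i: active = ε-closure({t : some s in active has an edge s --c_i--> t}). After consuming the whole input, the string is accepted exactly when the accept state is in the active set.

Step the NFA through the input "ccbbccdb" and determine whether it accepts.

initial (ε-close {0}): {0,2}
'c' @ 1: {3,4}
'c' @ 2: {5,6,8,10}
'b' @ 3: {1,2,7,11,12,13,14}  (accept∈set)
'b' @ 4: {1,2,13,15}  (accept∈set)
'c' @ 5: {3,4}
'c' @ 6: {5,6,8,10}
'd' @ 7: {1,2,7,9,12,13,14}  (accept∈set)
'b' @ 8: {1,2,13,15}  (accept∈set)
final: {1,2,13,15}; accept 1 in set

Answer: ACCEPT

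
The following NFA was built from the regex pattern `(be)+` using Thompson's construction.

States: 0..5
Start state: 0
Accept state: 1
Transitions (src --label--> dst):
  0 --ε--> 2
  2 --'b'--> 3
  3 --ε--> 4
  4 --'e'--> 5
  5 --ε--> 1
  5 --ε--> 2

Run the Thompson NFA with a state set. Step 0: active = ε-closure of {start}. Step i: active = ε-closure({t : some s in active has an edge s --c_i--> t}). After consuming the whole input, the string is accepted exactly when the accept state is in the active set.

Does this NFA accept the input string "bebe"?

start: ε-closure({0}) = {0,2}
'b' @ 1: {3,4}
'e' @ 2: {1,2,5}  ✓accept
'b' @ 3: {3,4}
'e' @ 4: {1,2,5}  ✓accept
final: {1,2,5}; accept 1 in set

Answer: ACCEPT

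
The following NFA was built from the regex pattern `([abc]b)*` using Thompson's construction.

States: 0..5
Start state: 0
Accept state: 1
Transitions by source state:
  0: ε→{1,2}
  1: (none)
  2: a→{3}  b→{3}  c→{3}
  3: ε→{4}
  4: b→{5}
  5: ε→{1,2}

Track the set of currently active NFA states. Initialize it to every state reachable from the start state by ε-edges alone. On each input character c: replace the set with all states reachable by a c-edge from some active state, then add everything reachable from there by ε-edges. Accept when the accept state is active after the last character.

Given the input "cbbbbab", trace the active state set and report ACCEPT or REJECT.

start: ε-closure({0}) = {0,1,2}
'c' @ 1: {3,4}
'b' @ 2: {1,2,5}  [accepting]
'b' @ 3: {3,4}
'b' @ 4: {1,2,5}  [accepting]
'b' @ 5: {3,4}
'a' @ 6: {}  — state set empty
rest 'b' ignored (set empty)
end set {} — state 1 not in

Answer: REJECT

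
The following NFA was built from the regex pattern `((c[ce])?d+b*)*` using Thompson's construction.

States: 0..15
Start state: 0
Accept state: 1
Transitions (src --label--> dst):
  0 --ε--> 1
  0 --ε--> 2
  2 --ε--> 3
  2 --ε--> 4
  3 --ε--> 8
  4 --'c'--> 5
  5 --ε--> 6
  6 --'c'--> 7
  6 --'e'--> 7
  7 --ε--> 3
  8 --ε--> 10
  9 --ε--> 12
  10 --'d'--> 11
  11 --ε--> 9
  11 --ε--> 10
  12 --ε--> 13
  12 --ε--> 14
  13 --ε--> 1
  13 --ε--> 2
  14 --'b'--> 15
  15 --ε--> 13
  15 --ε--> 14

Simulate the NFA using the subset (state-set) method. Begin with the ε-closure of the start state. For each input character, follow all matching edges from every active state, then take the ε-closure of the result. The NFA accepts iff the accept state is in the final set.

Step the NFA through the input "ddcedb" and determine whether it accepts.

Answer: ACCEPT

Derivation:
start: ε-closure({0}) = {0,1,2,3,4,8,10}
'd' @ 1: {1,2,3,4,8,9,10,11,12,13,14}  ✓accept
'd' @ 2: {1,2,3,4,8,9,10,11,12,13,14}  ✓accept
'c' @ 3: {5,6}
'e' @ 4: {3,7,8,10}
'd' @ 5: {1,2,3,4,8,9,10,11,12,13,14}  ✓accept
'b' @ 6: {1,2,3,4,8,10,13,14,15}  ✓accept
final: {1,2,3,4,8,10,13,14,15}; accept 1 in set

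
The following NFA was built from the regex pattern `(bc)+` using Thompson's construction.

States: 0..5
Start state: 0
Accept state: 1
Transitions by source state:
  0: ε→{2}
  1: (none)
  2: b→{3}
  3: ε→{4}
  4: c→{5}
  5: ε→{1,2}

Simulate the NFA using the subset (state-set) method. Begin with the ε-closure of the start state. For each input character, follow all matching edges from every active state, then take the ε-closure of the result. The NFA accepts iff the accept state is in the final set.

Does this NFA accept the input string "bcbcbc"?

start: ε-closure({0}) = {0,2}
'b' @ 1: {3,4}
'c' @ 2: {1,2,5}  (accept∈set)
'b' @ 3: {3,4}
'c' @ 4: {1,2,5}  (accept∈set)
'b' @ 5: {3,4}
'c' @ 6: {1,2,5}  (accept∈set)
end set {1,2,5} — state 1 in

Answer: ACCEPT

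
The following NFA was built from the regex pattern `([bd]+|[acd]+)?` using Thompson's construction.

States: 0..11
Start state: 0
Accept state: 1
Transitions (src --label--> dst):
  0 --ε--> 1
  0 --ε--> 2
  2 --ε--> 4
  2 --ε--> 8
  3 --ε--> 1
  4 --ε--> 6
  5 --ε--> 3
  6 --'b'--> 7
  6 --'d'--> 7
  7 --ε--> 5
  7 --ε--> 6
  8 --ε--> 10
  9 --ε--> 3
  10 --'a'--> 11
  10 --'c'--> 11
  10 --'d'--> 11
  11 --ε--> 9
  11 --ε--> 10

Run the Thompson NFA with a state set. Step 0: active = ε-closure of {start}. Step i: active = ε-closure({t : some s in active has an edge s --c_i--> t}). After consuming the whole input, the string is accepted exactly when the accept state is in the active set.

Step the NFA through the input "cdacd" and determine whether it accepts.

Answer: ACCEPT

Steps:
initial (ε-close {0}): {0,1,2,4,6,8,10}
'c' @ 1: {1,3,9,10,11}  ✓accept
'd' @ 2: {1,3,9,10,11}  ✓accept
'a' @ 3: {1,3,9,10,11}  ✓accept
'c' @ 4: {1,3,9,10,11}  ✓accept
'd' @ 5: {1,3,9,10,11}  ✓accept
after full input: {1,3,9,10,11}  (accept=1 in)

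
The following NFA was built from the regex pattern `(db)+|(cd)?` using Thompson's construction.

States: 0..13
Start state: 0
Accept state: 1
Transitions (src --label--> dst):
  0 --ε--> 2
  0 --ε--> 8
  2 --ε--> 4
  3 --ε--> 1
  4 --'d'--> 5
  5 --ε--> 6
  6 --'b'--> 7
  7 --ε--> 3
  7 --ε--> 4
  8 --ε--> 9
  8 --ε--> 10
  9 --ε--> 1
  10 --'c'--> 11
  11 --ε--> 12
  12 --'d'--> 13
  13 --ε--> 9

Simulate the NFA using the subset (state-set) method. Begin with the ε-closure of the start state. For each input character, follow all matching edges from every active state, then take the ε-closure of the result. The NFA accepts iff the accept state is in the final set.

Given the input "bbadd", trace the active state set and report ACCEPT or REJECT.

S₀ = ε-closure({0}) = {0,1,2,4,8,9,10}
'b' @ 1: {}  — no active states
rest 'badd' ignored (set empty)
end set {} — state 1 not in

Answer: REJECT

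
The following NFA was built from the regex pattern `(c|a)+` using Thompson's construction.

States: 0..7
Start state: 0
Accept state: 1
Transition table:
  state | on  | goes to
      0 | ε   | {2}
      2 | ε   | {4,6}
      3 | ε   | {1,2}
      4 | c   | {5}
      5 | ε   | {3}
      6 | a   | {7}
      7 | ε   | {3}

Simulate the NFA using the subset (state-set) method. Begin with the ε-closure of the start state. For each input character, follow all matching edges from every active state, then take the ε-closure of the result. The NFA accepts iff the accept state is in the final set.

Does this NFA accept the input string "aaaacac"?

S₀ = ε-closure({0}) = {0,2,4,6}
'a' @ 1: {1,2,3,4,6,7}  ✓accept
'a' @ 2: {1,2,3,4,6,7}  ✓accept
'a' @ 3: {1,2,3,4,6,7}  ✓accept
'a' @ 4: {1,2,3,4,6,7}  ✓accept
'c' @ 5: {1,2,3,4,5,6}  ✓accept
'a' @ 6: {1,2,3,4,6,7}  ✓accept
'c' @ 7: {1,2,3,4,5,6}  ✓accept
final: {1,2,3,4,5,6}; accept 1 in set

Answer: ACCEPT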